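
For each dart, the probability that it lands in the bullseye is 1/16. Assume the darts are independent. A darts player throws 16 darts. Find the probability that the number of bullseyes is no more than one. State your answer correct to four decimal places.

X ~ Binomial(16, 0.0625); P(X ≤ 1) = Σ C(16,k) p^k (1−p)^(16−k) over k:
  k=0: C(16,0)·0.0625^0·0.9375^16 = 0.356074
  k=1: C(16,1)·0.0625^1·0.9375^15 = 0.379812
Total = 0.735887

0.7359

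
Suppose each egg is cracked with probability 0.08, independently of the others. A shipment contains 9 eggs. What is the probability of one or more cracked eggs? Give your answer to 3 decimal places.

P(at least one) = 1 − P(none) = 1 − (1 − 0.08)^9
= 1 − 0.47216 = 0.52784

0.528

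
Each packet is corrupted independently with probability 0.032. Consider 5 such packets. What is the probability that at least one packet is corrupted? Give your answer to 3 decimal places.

0.150

P(at least one) = 1 − P(none) = 1 − (1 − 0.032)^5
= 1 − 0.84992 = 0.15008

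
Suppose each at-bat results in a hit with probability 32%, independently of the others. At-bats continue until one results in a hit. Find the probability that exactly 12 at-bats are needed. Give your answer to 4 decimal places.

Geometric (trials to first success), p = 0.32.
P(Y = 12) = (1−p)^11 · p = 0.014375 · 0.32 = 0.004600

0.0046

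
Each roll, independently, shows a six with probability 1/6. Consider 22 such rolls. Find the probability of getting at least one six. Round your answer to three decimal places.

P(at least one) = 1 − P(none) = 1 − (1 − 0.166667)^22
= 1 − 0.01811 = 0.98189

0.982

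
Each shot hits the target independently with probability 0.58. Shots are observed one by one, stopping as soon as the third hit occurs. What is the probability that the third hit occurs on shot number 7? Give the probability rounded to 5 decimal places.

0.09107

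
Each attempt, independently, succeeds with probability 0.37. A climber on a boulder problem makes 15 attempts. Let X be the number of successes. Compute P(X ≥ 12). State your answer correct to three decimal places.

X ~ Binomial(15, 0.37); P(X ≥ 12) = Σ C(15,k) p^k (1−p)^(15−k) over k:
  k=12: C(15,12)·0.37^12·0.63^3 = 0.00075
  k=13: C(15,13)·0.37^13·0.63^2 = 0.00010
  k=14: C(15,14)·0.37^14·0.63^1 = 0.00001
  k=15: C(15,15)·0.37^15·0.63^0 = 0.00000
Total = 0.00086

0.001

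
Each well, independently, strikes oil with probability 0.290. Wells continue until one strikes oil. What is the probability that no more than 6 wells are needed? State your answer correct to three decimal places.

0.872

Y = number of wells to the first success; geometric, p = 0.29.
P(Y ≤ 6) = 1 − (1−p)^6 = 1 − 0.12810 = 0.87190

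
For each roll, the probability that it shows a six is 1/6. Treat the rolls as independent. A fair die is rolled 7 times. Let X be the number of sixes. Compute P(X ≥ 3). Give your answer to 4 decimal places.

X ~ Binomial(7, 0.166667); P(X ≥ 3) = Σ C(7,k) p^k (1−p)^(7−k) over k:
  k=3: C(7,3)·0.166667^3·0.833333^4 = 0.078143
  k=4: C(7,4)·0.166667^4·0.833333^3 = 0.015629
  k=5: C(7,5)·0.166667^5·0.833333^2 = 0.001875
  k=6: C(7,6)·0.166667^6·0.833333^1 = 0.000125
  k=7: C(7,7)·0.166667^7·0.833333^0 = 0.000004
Total = 0.095775

0.0958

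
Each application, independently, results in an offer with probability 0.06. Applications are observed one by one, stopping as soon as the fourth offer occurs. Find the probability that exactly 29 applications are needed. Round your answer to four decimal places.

Y = trial on which the fourth success occurs; negative binomial, r=4, p=0.06.
P(Y=29) = C(28,3) · p^4 · (1−p)^25
= 3276 · 1.296e-05 · 0.21291 = 0.009040

0.0090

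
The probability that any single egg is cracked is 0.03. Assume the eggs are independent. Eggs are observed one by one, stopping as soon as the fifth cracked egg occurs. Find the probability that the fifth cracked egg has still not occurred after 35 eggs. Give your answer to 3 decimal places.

Needing more than 35 eggs ⇔ fewer than 5 successes in the first 35. With X ~ Binomial(35, 0.03), P(Y > 35) = P(X ≤ 4).
  k=0: C(35,0)·0.03^0·0.97^35 = 0.34436
  k=1: C(35,1)·0.03^1·0.97^34 = 0.37276
  k=2: C(35,2)·0.03^2·0.97^33 = 0.19599
  k=3: C(35,3)·0.03^3·0.97^32 = 0.06668
  k=4: C(35,4)·0.03^4·0.97^31 = 0.01650
P(X ≤ 4) = 0.99628

0.996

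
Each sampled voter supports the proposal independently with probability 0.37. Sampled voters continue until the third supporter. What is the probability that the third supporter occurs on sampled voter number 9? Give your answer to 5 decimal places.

0.08868

Y = trial on which the third success occurs; negative binomial, r=3, p=0.37.
P(Y=9) = C(8,2) · p^3 · (1−p)^6
= 28 · 0.050653 · 0.062524 = 0.0886761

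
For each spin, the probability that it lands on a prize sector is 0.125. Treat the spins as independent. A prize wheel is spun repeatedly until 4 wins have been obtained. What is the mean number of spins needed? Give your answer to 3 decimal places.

Y = total spins until the fourth success; negative binomial with r=4, p=0.125.
E[Y] = r / p = 4 / 0.125 = 32.00000

32.000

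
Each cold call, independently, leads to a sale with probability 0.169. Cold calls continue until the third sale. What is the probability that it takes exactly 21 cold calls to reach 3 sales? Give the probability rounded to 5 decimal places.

Y = trial on which the third success occurs; negative binomial, r=3, p=0.169.
P(Y=21) = C(20,2) · p^3 · (1−p)^18
= 190 · 0.0048268 · 0.035712 = 0.0327516

0.03275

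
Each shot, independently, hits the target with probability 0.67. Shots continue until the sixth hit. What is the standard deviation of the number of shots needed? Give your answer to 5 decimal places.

2.10019

Y = total shots until the sixth success; negative binomial with r=6, p=0.67.
SD(Y) = √[r(1−p)/p²] = √(4.4107819) = 2.1001862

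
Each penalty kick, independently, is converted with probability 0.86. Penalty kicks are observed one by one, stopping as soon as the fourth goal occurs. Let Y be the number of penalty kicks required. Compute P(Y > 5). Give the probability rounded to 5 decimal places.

Needing more than 5 penalty kicks ⇔ fewer than 4 successes in the first 5. With X ~ Binomial(5, 0.86), P(Y > 5) = P(X ≤ 3).
  k=0: C(5,0)·0.86^0·0.14^5 = 0.0000538
  k=1: C(5,1)·0.86^1·0.14^4 = 0.0016519
  k=2: C(5,2)·0.86^2·0.14^3 = 0.0202946
  k=3: C(5,3)·0.86^3·0.14^2 = 0.1246670
P(X ≤ 3) = 0.1466673

0.14667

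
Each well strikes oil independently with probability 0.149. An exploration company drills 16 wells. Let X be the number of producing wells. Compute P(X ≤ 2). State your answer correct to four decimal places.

X ~ Binomial(16, 0.149); P(X ≤ 2) = Σ C(16,k) p^k (1−p)^(16−k) over k:
  k=0: C(16,0)·0.149^0·0.851^16 = 0.075661
  k=1: C(16,1)·0.149^1·0.851^15 = 0.211958
  k=2: C(16,2)·0.149^2·0.851^14 = 0.278335
Total = 0.565954

0.5660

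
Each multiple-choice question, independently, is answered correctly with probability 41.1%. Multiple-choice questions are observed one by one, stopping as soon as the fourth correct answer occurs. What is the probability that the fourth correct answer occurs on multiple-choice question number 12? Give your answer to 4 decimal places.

0.0682

Y = trial on which the fourth success occurs; negative binomial, r=4, p=0.411.
P(Y=12) = C(11,3) · p^4 · (1−p)^8
= 165 · 0.028534 · 0.014485 = 0.068198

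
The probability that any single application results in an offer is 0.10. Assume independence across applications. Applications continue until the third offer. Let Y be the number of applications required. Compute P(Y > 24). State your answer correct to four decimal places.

0.5643

Needing more than 24 applications ⇔ fewer than 3 successes in the first 24. With X ~ Binomial(24, 0.10), P(Y > 24) = P(X ≤ 2).
  k=0: C(24,0)·0.10^0·0.90^24 = 0.079766
  k=1: C(24,1)·0.10^1·0.90^23 = 0.212711
  k=2: C(24,2)·0.10^2·0.90^22 = 0.271797
P(X ≤ 2) = 0.564274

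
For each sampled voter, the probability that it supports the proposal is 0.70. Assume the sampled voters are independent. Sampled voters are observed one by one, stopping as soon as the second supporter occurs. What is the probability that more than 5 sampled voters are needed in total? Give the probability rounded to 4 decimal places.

0.0308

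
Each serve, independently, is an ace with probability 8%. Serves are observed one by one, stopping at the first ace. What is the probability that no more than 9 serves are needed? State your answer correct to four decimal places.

Y = number of serves to the first success; geometric, p = 0.08.
P(Y ≤ 9) = 1 − (1−p)^9 = 1 − 0.472161 = 0.527839

0.5278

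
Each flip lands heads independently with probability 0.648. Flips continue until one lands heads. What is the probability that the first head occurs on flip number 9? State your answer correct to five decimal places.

0.00015

Geometric (trials to first success), p = 0.648.
P(Y = 9) = (1−p)^8 · p = 0.00023569 · 0.648 = 0.0001527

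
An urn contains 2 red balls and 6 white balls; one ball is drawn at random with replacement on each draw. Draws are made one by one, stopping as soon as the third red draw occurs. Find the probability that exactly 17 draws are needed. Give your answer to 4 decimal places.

Y = trial on which the third success occurs; negative binomial, r=3, p=0.25.
P(Y=17) = C(16,2) · p^3 · (1−p)^14
= 120 · 0.015625 · 0.017818 = 0.033409

0.0334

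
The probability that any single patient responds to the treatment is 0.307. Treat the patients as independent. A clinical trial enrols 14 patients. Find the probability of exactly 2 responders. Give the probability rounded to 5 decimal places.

0.10522

X ~ Binomial(n=14, p=0.307).
P(X=2) = C(14,2) · p^2 · (1−p)^12
= 91 · 0.094249 · 0.012269 = 0.1052245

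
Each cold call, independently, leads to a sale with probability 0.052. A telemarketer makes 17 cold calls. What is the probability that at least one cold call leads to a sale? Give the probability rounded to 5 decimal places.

P(at least one) = 1 − P(none) = 1 − (1 − 0.052)^17
= 1 − 0.4034054 = 0.5965946

0.59659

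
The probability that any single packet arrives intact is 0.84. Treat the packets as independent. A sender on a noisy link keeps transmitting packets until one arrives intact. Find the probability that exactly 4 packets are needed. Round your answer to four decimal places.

0.0034

Geometric (trials to first success), p = 0.84.
P(Y = 4) = (1−p)^3 · p = 0.004096 · 0.84 = 0.003441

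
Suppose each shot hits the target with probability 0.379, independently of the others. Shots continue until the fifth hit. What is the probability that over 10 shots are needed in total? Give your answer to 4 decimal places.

0.6847

Needing more than 10 shots ⇔ fewer than 5 successes in the first 10. With X ~ Binomial(10, 0.379), P(Y > 10) = P(X ≤ 4).
  k=0: C(10,0)·0.379^0·0.621^10 = 0.008529
  k=1: C(10,1)·0.379^1·0.621^9 = 0.052055
  k=2: C(10,2)·0.379^2·0.621^8 = 0.142963
  k=3: C(10,3)·0.379^3·0.621^7 = 0.232670
  k=4: C(10,4)·0.379^4·0.621^6 = 0.248500
P(X ≤ 4) = 0.684717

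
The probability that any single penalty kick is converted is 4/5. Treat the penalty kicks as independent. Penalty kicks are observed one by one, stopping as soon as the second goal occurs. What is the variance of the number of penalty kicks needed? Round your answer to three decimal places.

0.625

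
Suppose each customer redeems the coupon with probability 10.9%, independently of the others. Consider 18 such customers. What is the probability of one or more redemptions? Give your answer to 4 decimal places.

0.8747

P(at least one) = 1 − P(none) = 1 − (1 − 0.109)^18
= 1 − 0.125256 = 0.874744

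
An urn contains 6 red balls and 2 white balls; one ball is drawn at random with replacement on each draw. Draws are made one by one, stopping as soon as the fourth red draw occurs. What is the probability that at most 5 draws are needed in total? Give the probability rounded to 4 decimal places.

0.6328

Finishing within 5 draws ⇔ at least 4 successes in the first 5. With X ~ Binomial(5, 0.75), P(Y ≤ 5) = 1 − P(X ≤ 3).
  k=0: C(5,0)·0.75^0·0.25^5 = 0.000977
  k=1: C(5,1)·0.75^1·0.25^4 = 0.014648
  k=2: C(5,2)·0.75^2·0.25^3 = 0.087891
  k=3: C(5,3)·0.75^3·0.25^2 = 0.263672
1 − 0.367188 = 0.632812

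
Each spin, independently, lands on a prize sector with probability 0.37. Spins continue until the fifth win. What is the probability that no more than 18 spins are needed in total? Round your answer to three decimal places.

Finishing within 18 spins ⇔ at least 5 successes in the first 18. With X ~ Binomial(18, 0.37), P(Y ≤ 18) = 1 − P(X ≤ 4).
  k=0: C(18,0)·0.37^0·0.63^18 = 0.00024
  k=1: C(18,1)·0.37^1·0.63^17 = 0.00258
  k=2: C(18,2)·0.37^2·0.63^16 = 0.01290
  k=3: C(18,3)·0.37^3·0.63^15 = 0.04040
  k=4: C(18,4)·0.37^4·0.63^14 = 0.08898
1 − 0.14511 = 0.85489

0.855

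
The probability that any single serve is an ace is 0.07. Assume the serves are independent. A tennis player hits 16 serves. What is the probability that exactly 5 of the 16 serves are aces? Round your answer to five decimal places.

0.00330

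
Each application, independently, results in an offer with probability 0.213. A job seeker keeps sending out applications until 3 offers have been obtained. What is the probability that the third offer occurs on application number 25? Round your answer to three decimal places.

0.014

Y = trial on which the third success occurs; negative binomial, r=3, p=0.213.
P(Y=25) = C(24,2) · p^3 · (1−p)^22
= 276 · 0.0096636 · 0.0051457 = 0.01372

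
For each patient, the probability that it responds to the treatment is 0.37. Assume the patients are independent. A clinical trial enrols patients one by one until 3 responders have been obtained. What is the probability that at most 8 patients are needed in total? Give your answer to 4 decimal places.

0.6189

Finishing within 8 patients ⇔ at least 3 successes in the first 8. With X ~ Binomial(8, 0.37), P(Y ≤ 8) = 1 − P(X ≤ 2).
  k=0: C(8,0)·0.37^0·0.63^8 = 0.024816
  k=1: C(8,1)·0.37^1·0.63^7 = 0.116594
  k=2: C(8,2)·0.37^2·0.63^6 = 0.239665
1 − 0.381074 = 0.618926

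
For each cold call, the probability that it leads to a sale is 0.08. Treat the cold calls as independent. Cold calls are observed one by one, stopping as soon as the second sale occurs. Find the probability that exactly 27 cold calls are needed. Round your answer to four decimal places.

Y = trial on which the second success occurs; negative binomial, r=2, p=0.08.
P(Y=27) = C(26,1) · p^2 · (1−p)^25
= 26 · 0.0064 · 0.12436 = 0.020694

0.0207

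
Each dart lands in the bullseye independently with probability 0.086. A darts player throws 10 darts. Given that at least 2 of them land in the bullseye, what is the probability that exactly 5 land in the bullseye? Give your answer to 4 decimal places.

X ~ Binomial(10, 0.086). Want P(X=5 | X≥2) = P(X=5) / P(X≥2).
P(X=5) = C(10,5)·0.086^5·0.914^5 = 0.000756
P(X≥2) = 1 − 0.406876 − 0.382837 = 0.210287
Ratio = 0.000756 / 0.210287 = 0.003596

0.0036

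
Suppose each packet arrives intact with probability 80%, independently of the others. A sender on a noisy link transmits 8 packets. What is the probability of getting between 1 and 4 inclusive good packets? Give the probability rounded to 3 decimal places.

X ~ Binomial(8, 0.80); P(1 ≤ X ≤ 4) = Σ C(8,k) p^k (1−p)^(8−k) over k:
  k=1: C(8,1)·0.80^1·0.20^7 = 0.00008
  k=2: C(8,2)·0.80^2·0.20^6 = 0.00115
  k=3: C(8,3)·0.80^3·0.20^5 = 0.00918
  k=4: C(8,4)·0.80^4·0.20^4 = 0.04588
Total = 0.05628

0.056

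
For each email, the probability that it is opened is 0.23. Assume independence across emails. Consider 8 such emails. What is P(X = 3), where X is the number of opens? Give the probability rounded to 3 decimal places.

0.184

X ~ Binomial(n=8, p=0.23).
P(X=3) = C(8,3) · p^3 · (1−p)^5
= 56 · 0.012167 · 0.27068 = 0.18443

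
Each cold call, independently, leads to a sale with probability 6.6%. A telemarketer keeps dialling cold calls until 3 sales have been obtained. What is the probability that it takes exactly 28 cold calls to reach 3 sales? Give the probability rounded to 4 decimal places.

Y = trial on which the third success occurs; negative binomial, r=3, p=0.066.
P(Y=28) = C(27,2) · p^3 · (1−p)^25
= 351 · 0.0002875 · 0.18141 = 0.018307

0.0183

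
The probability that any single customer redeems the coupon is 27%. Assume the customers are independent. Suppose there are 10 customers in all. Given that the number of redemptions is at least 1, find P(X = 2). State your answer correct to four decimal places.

0.2764

X ~ Binomial(10, 0.27). Want P(X=2 | X≥1) = P(X=2) / P(X≥1).
P(X=2) = C(10,2)·0.27^2·0.73^8 = 0.264559
P(X≥1) = 1 − 0.042976 = 0.957024
Ratio = 0.264559 / 0.957024 = 0.276440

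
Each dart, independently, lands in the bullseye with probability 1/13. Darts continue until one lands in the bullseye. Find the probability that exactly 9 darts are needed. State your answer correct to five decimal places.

0.04055

Geometric (trials to first success), p = 0.076923.
P(Y = 9) = (1−p)^8 · p = 0.52711 · 0.076923 = 0.0405471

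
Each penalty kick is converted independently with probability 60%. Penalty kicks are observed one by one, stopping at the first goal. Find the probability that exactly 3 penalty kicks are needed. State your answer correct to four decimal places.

0.0960

Geometric (trials to first success), p = 0.60.
P(Y = 3) = (1−p)^2 · p = 0.16 · 0.60 = 0.096000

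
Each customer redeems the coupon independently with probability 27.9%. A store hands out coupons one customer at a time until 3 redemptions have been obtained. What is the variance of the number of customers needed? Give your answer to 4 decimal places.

27.7874

Y = total customers until the third success; negative binomial with r=3, p=0.279.
Var(Y) = r(1−p)/p² = 3·0.721 / 0.279² = 27.787413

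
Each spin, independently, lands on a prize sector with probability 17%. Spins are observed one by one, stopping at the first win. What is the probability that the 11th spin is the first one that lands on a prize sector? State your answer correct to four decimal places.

Geometric (trials to first success), p = 0.17.
P(Y = 11) = (1−p)^10 · p = 0.15516 · 0.17 = 0.026377

0.0264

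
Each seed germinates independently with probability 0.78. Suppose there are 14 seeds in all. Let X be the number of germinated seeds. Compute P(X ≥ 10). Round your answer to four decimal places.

0.8235

X ~ Binomial(14, 0.78); P(X ≥ 10) = Σ C(14,k) p^k (1−p)^(14−k) over k:
  k=10: C(14,10)·0.78^10·0.22^4 = 0.195466
  k=11: C(14,11)·0.78^11·0.22^3 = 0.252006
  k=12: C(14,12)·0.78^12·0.22^2 = 0.223369
  k=13: C(14,13)·0.78^13·0.22^1 = 0.121837
  k=14: C(14,14)·0.78^14·0.22^0 = 0.030855
Total = 0.823532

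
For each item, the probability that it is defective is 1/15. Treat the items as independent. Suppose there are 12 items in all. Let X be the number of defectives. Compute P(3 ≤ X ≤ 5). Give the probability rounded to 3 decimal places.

0.041

X ~ Binomial(12, 0.066667); P(3 ≤ X ≤ 5) = Σ C(12,k) p^k (1−p)^(12−k) over k:
  k=3: C(12,3)·0.066667^3·0.933333^9 = 0.03503
  k=4: C(12,4)·0.066667^4·0.933333^8 = 0.00563
  k=5: C(12,5)·0.066667^5·0.933333^7 = 0.00064
Total = 0.04131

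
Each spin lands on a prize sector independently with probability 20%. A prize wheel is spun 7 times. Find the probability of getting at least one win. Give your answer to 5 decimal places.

P(at least one) = 1 − P(none) = 1 − (1 − 0.20)^7
= 1 − 0.2097152 = 0.7902848

0.79028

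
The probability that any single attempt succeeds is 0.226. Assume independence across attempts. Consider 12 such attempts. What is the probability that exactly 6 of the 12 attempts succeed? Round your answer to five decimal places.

X ~ Binomial(n=12, p=0.226).
P(X=6) = C(12,6) · p^6 · (1−p)^6
= 924 · 0.00013324 · 0.215 = 0.0264709

0.02647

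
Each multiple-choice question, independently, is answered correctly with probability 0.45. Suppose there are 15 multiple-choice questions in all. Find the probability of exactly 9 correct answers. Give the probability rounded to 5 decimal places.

0.10483

X ~ Binomial(n=15, p=0.45).
P(X=9) = C(15,9) · p^9 · (1−p)^6
= 5005 · 0.00075668 · 0.027681 = 0.1048318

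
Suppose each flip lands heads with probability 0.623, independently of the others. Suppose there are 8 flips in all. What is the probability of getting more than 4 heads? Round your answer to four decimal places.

X ~ Binomial(8, 0.623); P(X ≥ 5) = Σ C(8,k) p^k (1−p)^(8−k) over k:
  k=5: C(8,5)·0.623^5·0.377^3 = 0.281613
  k=6: C(8,6)·0.623^6·0.377^2 = 0.232685
  k=7: C(8,7)·0.623^7·0.377^1 = 0.109862
  k=8: C(8,8)·0.623^8·0.377^0 = 0.022694
Total = 0.646854

0.6469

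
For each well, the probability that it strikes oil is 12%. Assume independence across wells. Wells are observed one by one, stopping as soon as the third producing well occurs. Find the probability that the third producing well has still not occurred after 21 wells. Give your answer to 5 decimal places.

Needing more than 21 wells ⇔ fewer than 3 successes in the first 21. With X ~ Binomial(21, 0.12), P(Y > 21) = P(X ≤ 2).
  k=0: C(21,0)·0.12^0·0.88^21 = 0.0682553
  k=1: C(21,1)·0.12^1·0.88^20 = 0.1954582
  k=2: C(21,2)·0.12^2·0.88^19 = 0.2665340
P(X ≤ 2) = 0.5302475

0.53025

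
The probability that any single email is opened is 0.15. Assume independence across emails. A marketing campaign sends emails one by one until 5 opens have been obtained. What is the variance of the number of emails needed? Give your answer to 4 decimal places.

188.8889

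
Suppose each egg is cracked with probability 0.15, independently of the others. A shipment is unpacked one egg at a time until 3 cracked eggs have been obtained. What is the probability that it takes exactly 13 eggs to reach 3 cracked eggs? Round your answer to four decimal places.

0.0439

Y = trial on which the third success occurs; negative binomial, r=3, p=0.15.
P(Y=13) = C(12,2) · p^3 · (1−p)^10
= 66 · 0.003375 · 0.19687 = 0.043854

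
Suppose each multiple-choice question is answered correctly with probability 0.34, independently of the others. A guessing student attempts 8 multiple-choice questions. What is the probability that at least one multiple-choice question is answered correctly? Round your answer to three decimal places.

0.964

P(at least one) = 1 − P(none) = 1 − (1 − 0.34)^8
= 1 − 0.03600 = 0.96400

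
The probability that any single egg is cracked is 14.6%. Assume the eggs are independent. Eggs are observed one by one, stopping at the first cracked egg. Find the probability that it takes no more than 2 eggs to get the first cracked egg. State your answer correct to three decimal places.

0.271

Y = number of eggs to the first success; geometric, p = 0.146.
P(Y ≤ 2) = 1 − (1−p)^2 = 1 − 0.72932 = 0.27068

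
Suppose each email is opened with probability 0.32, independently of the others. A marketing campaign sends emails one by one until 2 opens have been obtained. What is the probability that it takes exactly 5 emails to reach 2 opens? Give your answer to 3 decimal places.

0.129

Y = trial on which the second success occurs; negative binomial, r=2, p=0.32.
P(Y=5) = C(4,1) · p^2 · (1−p)^3
= 4 · 0.1024 · 0.31443 = 0.12879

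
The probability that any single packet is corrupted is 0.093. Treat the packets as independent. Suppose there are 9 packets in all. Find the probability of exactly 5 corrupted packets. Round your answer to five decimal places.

X ~ Binomial(n=9, p=0.093).
P(X=5) = C(9,5) · p^5 · (1−p)^4
= 126 · 6.9569e-06 · 0.67675 = 0.0005932

0.00059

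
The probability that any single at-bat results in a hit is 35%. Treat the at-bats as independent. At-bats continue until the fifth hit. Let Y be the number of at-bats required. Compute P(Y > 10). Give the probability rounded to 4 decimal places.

0.7515

Needing more than 10 at-bats ⇔ fewer than 5 successes in the first 10. With X ~ Binomial(10, 0.35), P(Y > 10) = P(X ≤ 4).
  k=0: C(10,0)·0.35^0·0.65^10 = 0.013463
  k=1: C(10,1)·0.35^1·0.65^9 = 0.072492
  k=2: C(10,2)·0.35^2·0.65^8 = 0.175653
  k=3: C(10,3)·0.35^3·0.65^7 = 0.252220
  k=4: C(10,4)·0.35^4·0.65^6 = 0.237668
P(X ≤ 4) = 0.751496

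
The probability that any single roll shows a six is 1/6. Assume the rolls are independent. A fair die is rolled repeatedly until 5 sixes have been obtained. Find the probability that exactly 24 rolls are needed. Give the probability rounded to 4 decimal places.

Y = trial on which the fifth success occurs; negative binomial, r=5, p=0.166667.
P(Y=24) = C(23,4) · p^5 · (1−p)^19
= 8855 · 0.0001286 · 0.031301 = 0.035644

0.0356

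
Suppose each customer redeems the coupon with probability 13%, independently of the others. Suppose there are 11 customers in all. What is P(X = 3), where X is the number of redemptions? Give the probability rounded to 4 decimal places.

0.1190

X ~ Binomial(n=11, p=0.13).
P(X=3) = C(11,3) · p^3 · (1−p)^8
= 165 · 0.002197 · 0.32821 = 0.118978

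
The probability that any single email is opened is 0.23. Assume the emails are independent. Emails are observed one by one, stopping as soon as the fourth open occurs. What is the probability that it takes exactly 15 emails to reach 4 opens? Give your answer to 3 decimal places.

0.057

Y = trial on which the fourth success occurs; negative binomial, r=4, p=0.23.
P(Y=15) = C(14,3) · p^4 · (1−p)^11
= 364 · 0.0027984 · 0.056415 = 0.05747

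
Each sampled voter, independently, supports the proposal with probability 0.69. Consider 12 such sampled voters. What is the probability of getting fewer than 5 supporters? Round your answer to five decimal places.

X ~ Binomial(12, 0.69); P(X ≤ 4) = Σ C(12,k) p^k (1−p)^(12−k) over k:
  k=0: C(12,0)·0.69^0·0.31^12 = 0.0000008
  k=1: C(12,1)·0.69^1·0.31^11 = 0.0000210
  k=2: C(12,2)·0.69^2·0.31^10 = 0.0002575
  k=3: C(12,3)·0.69^3·0.31^9 = 0.0019108
  k=4: C(12,4)·0.69^4·0.31^8 = 0.0095696
Total = 0.0117598

0.01176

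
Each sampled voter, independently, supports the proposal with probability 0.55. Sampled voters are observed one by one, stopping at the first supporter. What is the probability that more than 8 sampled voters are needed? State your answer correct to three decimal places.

0.002

Y = number of sampled voters to the first success; geometric, p = 0.55.
P(Y > 8) = P(first 8 all fail) = (1−p)^8 = 0.00168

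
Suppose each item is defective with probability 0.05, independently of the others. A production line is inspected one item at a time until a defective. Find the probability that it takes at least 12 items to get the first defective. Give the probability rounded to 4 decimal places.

0.5688

Y = number of items to the first success; geometric, p = 0.05.
P(Y > 11) = P(first 11 all fail) = (1−p)^11 = 0.568800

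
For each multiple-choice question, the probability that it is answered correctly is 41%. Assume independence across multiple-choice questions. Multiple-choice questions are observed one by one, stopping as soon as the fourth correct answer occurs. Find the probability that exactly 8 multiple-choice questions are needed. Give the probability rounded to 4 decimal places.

0.1198

Y = trial on which the fourth success occurs; negative binomial, r=4, p=0.41.
P(Y=8) = C(7,3) · p^4 · (1−p)^4
= 35 · 0.028258 · 0.12117 = 0.119843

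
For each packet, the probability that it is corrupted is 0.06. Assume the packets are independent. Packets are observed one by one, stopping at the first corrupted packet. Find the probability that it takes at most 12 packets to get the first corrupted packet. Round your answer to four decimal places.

Y = number of packets to the first success; geometric, p = 0.06.
P(Y ≤ 12) = 1 − (1−p)^12 = 1 − 0.475920 = 0.524080

0.5241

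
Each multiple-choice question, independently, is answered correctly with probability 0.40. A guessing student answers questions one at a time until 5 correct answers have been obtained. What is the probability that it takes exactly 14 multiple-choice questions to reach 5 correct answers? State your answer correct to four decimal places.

Y = trial on which the fifth success occurs; negative binomial, r=5, p=0.40.
P(Y=14) = C(13,4) · p^5 · (1−p)^9
= 715 · 0.01024 · 0.010078 = 0.073785

0.0738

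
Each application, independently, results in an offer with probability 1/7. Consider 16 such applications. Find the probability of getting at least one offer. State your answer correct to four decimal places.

0.9151

P(at least one) = 1 − P(none) = 1 − (1 − 0.142857)^16
= 1 − 0.084889 = 0.915111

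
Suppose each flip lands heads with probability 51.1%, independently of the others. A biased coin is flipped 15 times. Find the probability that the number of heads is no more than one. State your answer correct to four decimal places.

0.0004

X ~ Binomial(15, 0.511); P(X ≤ 1) = Σ C(15,k) p^k (1−p)^(15−k) over k:
  k=0: C(15,0)·0.511^0·0.489^15 = 0.000022
  k=1: C(15,1)·0.511^1·0.489^14 = 0.000343
Total = 0.000364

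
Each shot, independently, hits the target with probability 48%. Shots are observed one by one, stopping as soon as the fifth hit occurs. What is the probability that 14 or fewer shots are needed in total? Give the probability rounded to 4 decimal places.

Finishing within 14 shots ⇔ at least 5 successes in the first 14. With X ~ Binomial(14, 0.48), P(Y ≤ 14) = 1 − P(X ≤ 4).
  k=0: C(14,0)·0.48^0·0.52^14 = 0.000106
  k=1: C(14,1)·0.48^1·0.52^13 = 0.001366
  k=2: C(14,2)·0.48^2·0.52^12 = 0.008195
  k=3: C(14,3)·0.48^3·0.52^11 = 0.030260
  k=4: C(14,4)·0.48^4·0.52^10 = 0.076813
1 − 0.116739 = 0.883261

0.8833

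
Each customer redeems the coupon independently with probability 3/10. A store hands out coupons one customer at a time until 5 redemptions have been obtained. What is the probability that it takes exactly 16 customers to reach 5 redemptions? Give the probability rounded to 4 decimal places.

0.0656

Y = trial on which the fifth success occurs; negative binomial, r=5, p=0.30.
P(Y=16) = C(15,4) · p^5 · (1−p)^11
= 1365 · 0.00243 · 0.019773 = 0.065587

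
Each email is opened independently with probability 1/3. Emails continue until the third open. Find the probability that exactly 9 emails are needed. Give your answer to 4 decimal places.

0.0910

Y = trial on which the third success occurs; negative binomial, r=3, p=0.333333.
P(Y=9) = C(8,2) · p^3 · (1−p)^6
= 28 · 0.037037 · 0.087791 = 0.091043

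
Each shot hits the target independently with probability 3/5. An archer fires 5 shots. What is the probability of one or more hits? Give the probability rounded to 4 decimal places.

P(at least one) = 1 − P(none) = 1 − (1 − 0.60)^5
= 1 − 0.010240 = 0.989760

0.9898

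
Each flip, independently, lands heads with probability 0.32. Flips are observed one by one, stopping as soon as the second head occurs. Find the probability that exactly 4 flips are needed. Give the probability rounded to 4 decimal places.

0.1420

Y = trial on which the second success occurs; negative binomial, r=2, p=0.32.
P(Y=4) = C(3,1) · p^2 · (1−p)^2
= 3 · 0.1024 · 0.4624 = 0.142049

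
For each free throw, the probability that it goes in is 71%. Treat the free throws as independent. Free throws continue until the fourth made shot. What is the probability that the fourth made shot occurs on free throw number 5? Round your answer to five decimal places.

0.29478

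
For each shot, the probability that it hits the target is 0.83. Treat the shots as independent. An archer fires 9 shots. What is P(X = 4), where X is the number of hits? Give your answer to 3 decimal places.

X ~ Binomial(n=9, p=0.83).
P(X=4) = C(9,4) · p^4 · (1−p)^5
= 126 · 0.47458 · 0.00014199 = 0.00849

0.008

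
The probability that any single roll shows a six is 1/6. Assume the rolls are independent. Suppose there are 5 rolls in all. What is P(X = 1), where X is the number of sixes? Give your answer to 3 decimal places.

X ~ Binomial(n=5, p=0.166667).
P(X=1) = C(5,1) · p^1 · (1−p)^4
= 5 · 0.16667 · 0.48225 = 0.40188

0.402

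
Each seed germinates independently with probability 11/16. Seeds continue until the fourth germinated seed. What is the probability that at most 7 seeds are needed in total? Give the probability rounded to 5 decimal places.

0.85718

Finishing within 7 seeds ⇔ at least 4 successes in the first 7. With X ~ Binomial(7, 0.6875), P(Y ≤ 7) = 1 − P(X ≤ 3).
  k=0: C(7,0)·0.6875^0·0.3125^7 = 0.0002910
  k=1: C(7,1)·0.6875^1·0.3125^6 = 0.0044820
  k=2: C(7,2)·0.6875^2·0.3125^5 = 0.0295811
  k=3: C(7,3)·0.6875^3·0.3125^4 = 0.1084642
1 − 0.1428183 = 0.8571817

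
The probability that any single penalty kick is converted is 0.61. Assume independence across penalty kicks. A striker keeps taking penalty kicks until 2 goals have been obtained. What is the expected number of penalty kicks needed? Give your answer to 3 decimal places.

3.279

Y = total penalty kicks until the second success; negative binomial with r=2, p=0.61.
E[Y] = r / p = 2 / 0.61 = 3.27869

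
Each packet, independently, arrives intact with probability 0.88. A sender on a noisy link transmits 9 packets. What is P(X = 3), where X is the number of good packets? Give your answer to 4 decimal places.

0.0002

X ~ Binomial(n=9, p=0.88).
P(X=3) = C(9,3) · p^3 · (1−p)^6
= 84 · 0.68147 · 2.986e-06 = 0.000171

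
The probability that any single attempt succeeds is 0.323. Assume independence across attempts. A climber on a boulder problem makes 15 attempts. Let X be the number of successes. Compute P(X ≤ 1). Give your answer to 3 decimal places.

X ~ Binomial(15, 0.323); P(X ≤ 1) = Σ C(15,k) p^k (1−p)^(15−k) over k:
  k=0: C(15,0)·0.323^0·0.677^15 = 0.00288
  k=1: C(15,1)·0.323^1·0.677^14 = 0.02058
Total = 0.02346

0.023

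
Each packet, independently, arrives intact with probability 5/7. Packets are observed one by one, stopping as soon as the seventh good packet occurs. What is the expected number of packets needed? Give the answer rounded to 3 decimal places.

9.800

Y = total packets until the seventh success; negative binomial with r=7, p=0.714286.
E[Y] = r / p = 7 / 0.714286 = 9.80000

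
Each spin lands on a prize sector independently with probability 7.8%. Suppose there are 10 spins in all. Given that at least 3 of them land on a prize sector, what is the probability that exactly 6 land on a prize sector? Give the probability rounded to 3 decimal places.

X ~ Binomial(10, 0.078). Want P(X=6 | X≥3) = P(X=6) / P(X≥3).
P(X=6) = C(10,6)·0.078^6·0.922^4 = 0.00003
P(X≥3) = 1 − 0.44392 − 0.37555 − 0.14297 = 0.03755
Ratio = 0.00003 / 0.03755 = 0.00091

0.001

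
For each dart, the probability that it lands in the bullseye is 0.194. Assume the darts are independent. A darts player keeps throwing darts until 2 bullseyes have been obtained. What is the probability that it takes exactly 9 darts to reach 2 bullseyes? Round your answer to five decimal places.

Y = trial on which the second success occurs; negative binomial, r=2, p=0.194.
P(Y=9) = C(8,1) · p^2 · (1−p)^7
= 8 · 0.037636 · 0.22098 = 0.0665333

0.06653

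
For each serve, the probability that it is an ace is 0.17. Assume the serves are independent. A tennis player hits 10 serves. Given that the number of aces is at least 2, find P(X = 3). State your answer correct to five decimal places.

X ~ Binomial(10, 0.17). Want P(X=3 | X≥2) = P(X=3) / P(X≥2).
P(X=3) = C(10,3)·0.17^3·0.83^7 = 0.1599833
P(X≥2) = 1 − 0.1551604 − 0.3177984 = 0.5270412
Ratio = 0.1599833 / 0.5270412 = 0.3035499

0.30355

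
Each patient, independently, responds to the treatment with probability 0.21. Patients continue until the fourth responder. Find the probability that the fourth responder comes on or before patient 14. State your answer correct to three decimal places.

0.337

Finishing within 14 patients ⇔ at least 4 successes in the first 14. With X ~ Binomial(14, 0.21), P(Y ≤ 14) = 1 − P(X ≤ 3).
  k=0: C(14,0)·0.21^0·0.79^14 = 0.03688
  k=1: C(14,1)·0.21^1·0.79^13 = 0.13725
  k=2: C(14,2)·0.21^2·0.79^12 = 0.23714
  k=3: C(14,3)·0.21^3·0.79^11 = 0.25215
1 − 0.66341 = 0.33659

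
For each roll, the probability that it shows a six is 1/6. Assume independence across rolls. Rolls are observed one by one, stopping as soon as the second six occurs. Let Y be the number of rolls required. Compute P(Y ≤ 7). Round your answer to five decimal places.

Finishing within 7 rolls ⇔ at least 2 successes in the first 7. With X ~ Binomial(7, 0.166667), P(Y ≤ 7) = 1 − P(X ≤ 1).
  k=0: C(7,0)·0.166667^0·0.833333^7 = 0.2790816
  k=1: C(7,1)·0.166667^1·0.833333^6 = 0.3907143
1 − 0.6697960 = 0.3302040

0.33020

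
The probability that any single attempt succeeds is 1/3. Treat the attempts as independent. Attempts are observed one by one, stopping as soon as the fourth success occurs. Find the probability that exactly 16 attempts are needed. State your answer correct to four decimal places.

Y = trial on which the fourth success occurs; negative binomial, r=4, p=0.333333.
P(Y=16) = C(15,3) · p^4 · (1−p)^12
= 455 · 0.012346 · 0.0077073 = 0.043294

0.0433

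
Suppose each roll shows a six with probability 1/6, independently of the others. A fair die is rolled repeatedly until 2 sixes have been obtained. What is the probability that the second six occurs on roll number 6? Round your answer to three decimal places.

0.067

Y = trial on which the second success occurs; negative binomial, r=2, p=0.166667.
P(Y=6) = C(5,1) · p^2 · (1−p)^4
= 5 · 0.027778 · 0.48225 = 0.06698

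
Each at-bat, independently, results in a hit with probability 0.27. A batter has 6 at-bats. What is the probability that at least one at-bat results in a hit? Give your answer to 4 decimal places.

0.8487

P(at least one) = 1 − P(none) = 1 − (1 − 0.27)^6
= 1 − 0.151334 = 0.848666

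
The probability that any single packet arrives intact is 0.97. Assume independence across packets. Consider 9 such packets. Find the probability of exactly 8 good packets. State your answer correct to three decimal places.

0.212

X ~ Binomial(n=9, p=0.97).
P(X=8) = C(9,8) · p^8 · (1−p)^1
= 9 · 0.78374 · 0.03 = 0.21161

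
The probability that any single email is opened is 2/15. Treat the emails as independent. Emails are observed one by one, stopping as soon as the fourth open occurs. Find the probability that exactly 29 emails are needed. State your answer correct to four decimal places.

Y = trial on which the fourth success occurs; negative binomial, r=4, p=0.133333.
P(Y=29) = C(28,3) · p^4 · (1−p)^25
= 3276 · 0.00031605 · 0.027945 = 0.028934

0.0289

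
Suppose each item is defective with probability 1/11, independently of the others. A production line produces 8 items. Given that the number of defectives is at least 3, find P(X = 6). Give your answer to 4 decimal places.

X ~ Binomial(8, 0.090909). Want P(X=6 | X≥3) = P(X=6) / P(X≥3).
P(X=6) = C(8,6)·0.090909^6·0.909091^2 = 0.000013
P(X≥3) = 1 − 0.466507 − 0.373206 − 0.130622 = 0.029665
Ratio = 0.000013 / 0.029665 = 0.000440

0.0004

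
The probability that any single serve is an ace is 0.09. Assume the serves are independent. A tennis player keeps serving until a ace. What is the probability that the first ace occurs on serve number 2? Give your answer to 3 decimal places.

Geometric (trials to first success), p = 0.09.
P(Y = 2) = (1−p)^1 · p = 0.91 · 0.09 = 0.08190

0.082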